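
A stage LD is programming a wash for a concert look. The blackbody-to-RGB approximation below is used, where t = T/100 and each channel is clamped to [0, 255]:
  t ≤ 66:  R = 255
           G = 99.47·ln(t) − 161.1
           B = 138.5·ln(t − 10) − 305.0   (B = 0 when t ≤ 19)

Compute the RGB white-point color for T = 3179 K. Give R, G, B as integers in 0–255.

t = 3179/100 = 31.79; the t ≤ 66 branch applies.
R = 255 by definition for t ≤ 66.
G = 99.47·ln 31.79 − 161.1 = 99.47·3.4592 − 161.1 = 182.982.
B = 138.5·ln(31.79 − 10) − 305.0 = 138.5·ln 21.79 − 305.0 = 138.5·3.0815 − 305.0 = 121.781.
Rounded: (255, 183, 122).

R=255, G=183, B=122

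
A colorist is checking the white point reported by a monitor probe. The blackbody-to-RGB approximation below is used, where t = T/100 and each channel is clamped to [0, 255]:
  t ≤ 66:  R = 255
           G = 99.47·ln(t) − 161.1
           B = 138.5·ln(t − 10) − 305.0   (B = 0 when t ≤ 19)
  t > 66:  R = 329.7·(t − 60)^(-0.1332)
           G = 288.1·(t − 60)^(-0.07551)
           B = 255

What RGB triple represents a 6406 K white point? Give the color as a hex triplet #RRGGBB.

t = 6406/100 = 64.06; the t ≤ 66 branch applies.
R = 255 by definition for t ≤ 66.
G = 99.47·ln 64.06 − 161.1 = 99.47·4.1598 − 161.1 = 252.677.
B = 138.5·ln(64.06 − 10) − 305.0 = 138.5·ln 54.06 − 305.0 = 138.5·3.9901 − 305.0 = 247.628.
Rounded: (255, 253, 248).
In hex: #FFFDF8.

#FFFDF8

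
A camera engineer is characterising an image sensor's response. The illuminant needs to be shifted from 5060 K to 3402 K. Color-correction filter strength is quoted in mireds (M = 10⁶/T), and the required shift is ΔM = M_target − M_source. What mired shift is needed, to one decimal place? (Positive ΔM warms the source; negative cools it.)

M_source = 10⁶/5060 = 197.628; M_target = 10⁶/3402 = 293.945.
ΔM = 293.945 − 197.628 = 96.316 → +96.3 mireds, a warming shift.

+96.3 mireds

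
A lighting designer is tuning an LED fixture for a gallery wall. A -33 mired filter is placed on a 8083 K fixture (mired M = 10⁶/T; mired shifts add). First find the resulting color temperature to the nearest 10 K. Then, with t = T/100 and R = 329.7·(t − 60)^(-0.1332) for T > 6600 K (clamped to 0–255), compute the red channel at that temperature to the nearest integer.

196

M_in = 10⁶/8083 = 123.72; M_out = 123.72 + (-33) = 90.72.
T_out = 10⁶/90.72 = 11023.4 K → 11020 K; t = 110.2.
R = 329.7·(110.2 − 60)^(-0.1332) = 329.7·50.2^(-0.1332) = 329.7·0.59356 = 195.697.
Rounded: 196.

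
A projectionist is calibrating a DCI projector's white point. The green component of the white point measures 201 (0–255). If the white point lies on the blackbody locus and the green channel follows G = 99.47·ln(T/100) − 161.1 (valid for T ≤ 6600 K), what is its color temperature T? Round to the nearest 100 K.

ln t = (201 + 161.1) / 99.47 = 3.6403.
t = e^3.6403 = 38.103.
T = 100·t = 3810 K → 3800 K to the nearest 100 K.

3800 K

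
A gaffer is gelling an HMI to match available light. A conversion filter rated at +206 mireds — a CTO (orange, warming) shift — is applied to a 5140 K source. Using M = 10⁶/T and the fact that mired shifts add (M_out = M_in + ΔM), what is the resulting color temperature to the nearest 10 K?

2500 K

M_in = 10⁶/5140 = 194.55 mireds.
M_out = 194.55 + (+206) = 400.55 mireds.
T_out = 10⁶/400.55 = 2496.6 K → 2500 K.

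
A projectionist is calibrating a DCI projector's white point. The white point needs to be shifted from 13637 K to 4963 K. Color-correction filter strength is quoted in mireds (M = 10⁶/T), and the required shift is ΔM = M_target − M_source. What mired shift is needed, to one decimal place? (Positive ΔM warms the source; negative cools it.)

M_source = 10⁶/13637 = 73.330; M_target = 10⁶/4963 = 201.491.
ΔM = 201.491 − 73.330 = 128.161 → +128.2 mireds, a warming shift.

+128.2 mireds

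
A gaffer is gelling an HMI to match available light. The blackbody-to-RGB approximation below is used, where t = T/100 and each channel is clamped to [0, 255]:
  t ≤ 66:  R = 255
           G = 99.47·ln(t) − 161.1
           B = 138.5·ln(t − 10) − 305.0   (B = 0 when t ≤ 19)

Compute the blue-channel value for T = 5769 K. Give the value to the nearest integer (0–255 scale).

230

t = 5769/100 = 57.69; the t ≤ 66 branch applies.
B = 138.5·ln(57.69 − 10) − 305.0 = 138.5·ln 47.69 − 305.0 = 138.5·3.8647 − 305.0 = 230.264.
Rounded: 230.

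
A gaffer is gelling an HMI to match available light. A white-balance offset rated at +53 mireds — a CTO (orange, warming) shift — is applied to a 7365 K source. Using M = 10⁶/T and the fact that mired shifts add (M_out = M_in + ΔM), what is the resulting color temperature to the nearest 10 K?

5300 K

M_in = 10⁶/7365 = 135.78 mireds.
M_out = 135.78 + (+53) = 188.78 mireds.
T_out = 10⁶/188.78 = 5297.2 K → 5300 K.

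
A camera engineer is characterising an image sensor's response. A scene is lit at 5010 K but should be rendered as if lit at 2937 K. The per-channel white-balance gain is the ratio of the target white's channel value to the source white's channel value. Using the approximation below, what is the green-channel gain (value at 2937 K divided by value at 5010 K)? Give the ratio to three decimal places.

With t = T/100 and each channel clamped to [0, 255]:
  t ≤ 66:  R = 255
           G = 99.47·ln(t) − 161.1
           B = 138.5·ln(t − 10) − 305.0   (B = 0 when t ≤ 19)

At 5010 K (t = 50.1):
  G = 99.47·ln 50.1 − 161.1 = 99.47·3.9140 − 161.1 = 228.228.
At 2937 K (t = 29.37):
  G = 99.47·ln 29.37 − 161.1 = 99.47·3.3800 − 161.1 = 175.106.
Gain = 175.106 / 228.228 = 0.7672 → 0.767.

0.767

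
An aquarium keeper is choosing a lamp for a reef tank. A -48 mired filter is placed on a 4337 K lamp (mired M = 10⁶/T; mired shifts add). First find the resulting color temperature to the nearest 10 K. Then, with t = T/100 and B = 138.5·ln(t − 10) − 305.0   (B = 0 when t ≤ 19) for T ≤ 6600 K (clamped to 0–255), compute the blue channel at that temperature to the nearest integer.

M_in = 10⁶/4337 = 230.57; M_out = 230.57 + (-48) = 182.57.
T_out = 10⁶/182.57 = 5477.2 K → 5480 K; t = 54.8.
B = 138.5·ln(54.8 − 10) − 305.0 = 138.5·ln 44.8 − 305.0 = 138.5·3.8022 − 305.0 = 221.606.
Rounded: 222.

222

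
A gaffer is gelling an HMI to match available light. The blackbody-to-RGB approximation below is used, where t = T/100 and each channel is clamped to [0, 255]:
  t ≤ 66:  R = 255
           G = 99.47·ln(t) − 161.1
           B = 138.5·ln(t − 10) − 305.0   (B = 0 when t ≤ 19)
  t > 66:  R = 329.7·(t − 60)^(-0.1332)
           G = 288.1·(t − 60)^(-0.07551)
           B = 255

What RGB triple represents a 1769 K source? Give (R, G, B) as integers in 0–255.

(255, 125, 0)

t = 1769/100 = 17.69; the t ≤ 66 branch applies.
R = 255 by definition for t ≤ 66.
G = 99.47·ln 17.69 − 161.1 = 99.47·2.8730 − 161.1 = 124.677.
t = 17.69 ≤ 19, so B = 0.
Rounded: (255, 125, 0).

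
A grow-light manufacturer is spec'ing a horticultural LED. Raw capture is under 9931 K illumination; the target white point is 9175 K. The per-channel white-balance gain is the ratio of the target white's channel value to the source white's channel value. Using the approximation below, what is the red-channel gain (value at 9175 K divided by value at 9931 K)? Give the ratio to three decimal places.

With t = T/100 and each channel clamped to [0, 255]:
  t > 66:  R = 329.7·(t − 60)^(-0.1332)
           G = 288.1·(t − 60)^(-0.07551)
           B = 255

1.029

At 9931 K (t = 99.31):
  R = 329.7·(99.31 − 60)^(-0.1332) = 329.7·39.31^(-0.1332) = 329.7·0.61321 = 202.177.
At 9175 K (t = 91.75):
  R = 329.7·(91.75 − 60)^(-0.1332) = 329.7·31.75^(-0.1332) = 329.7·0.63091 = 208.011.
Gain = 208.011 / 202.177 = 1.0289 → 1.029.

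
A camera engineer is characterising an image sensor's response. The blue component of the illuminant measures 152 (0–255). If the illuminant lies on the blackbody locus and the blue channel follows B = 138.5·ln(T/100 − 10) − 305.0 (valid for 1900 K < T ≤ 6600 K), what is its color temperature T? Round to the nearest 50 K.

ln(t − 10) = (152 + 305.0) / 138.5 = 3.2996.
t − 10 = e^3.2996 = 27.103, so t = 37.103.
T = 100·t = 3710 K → 3700 K to the nearest 50 K.

3700 K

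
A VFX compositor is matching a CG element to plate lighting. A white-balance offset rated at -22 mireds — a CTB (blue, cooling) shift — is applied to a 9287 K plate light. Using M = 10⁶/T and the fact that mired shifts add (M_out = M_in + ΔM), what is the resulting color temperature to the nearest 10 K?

11670 K

M_in = 10⁶/9287 = 107.68 mireds.
M_out = 107.68 + (-22) = 85.68 mireds.
T_out = 10⁶/85.68 = 11671.7 K → 11670 K.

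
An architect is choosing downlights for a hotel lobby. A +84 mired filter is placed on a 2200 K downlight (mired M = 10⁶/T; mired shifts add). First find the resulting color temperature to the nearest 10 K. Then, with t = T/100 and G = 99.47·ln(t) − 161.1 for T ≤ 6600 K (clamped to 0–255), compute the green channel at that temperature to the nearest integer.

M_in = 10⁶/2200 = 454.55; M_out = 454.55 + (+84) = 538.55.
T_out = 10⁶/538.55 = 1856.9 K → 1860 K; t = 18.6.
G = 99.47·ln 18.6 − 161.1 = 99.47·2.9232 − 161.1 = 129.667.
Rounded: 130.

130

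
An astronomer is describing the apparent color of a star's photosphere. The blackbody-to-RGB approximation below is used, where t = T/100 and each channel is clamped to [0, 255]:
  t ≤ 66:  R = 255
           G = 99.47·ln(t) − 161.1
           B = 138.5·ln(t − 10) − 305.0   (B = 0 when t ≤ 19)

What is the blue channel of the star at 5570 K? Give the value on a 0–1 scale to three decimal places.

0.880

t = 5570/100 = 55.7; the t ≤ 66 branch applies.
B = 138.5·ln(55.7 − 10) − 305.0 = 138.5·ln 45.7 − 305.0 = 138.5·3.8221 − 305.0 = 224.361.
On a 0–1 scale: 224.361/255 = 0.8798 → 0.880.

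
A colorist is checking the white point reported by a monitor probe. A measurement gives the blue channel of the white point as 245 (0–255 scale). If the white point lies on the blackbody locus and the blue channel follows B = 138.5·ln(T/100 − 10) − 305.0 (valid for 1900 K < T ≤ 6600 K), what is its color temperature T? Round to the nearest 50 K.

6300 K

ln(t − 10) = (245 + 305.0) / 138.5 = 3.9711.
t − 10 = e^3.9711 = 53.044, so t = 63.044.
T = 100·t = 6304 K → 6300 K to the nearest 50 K.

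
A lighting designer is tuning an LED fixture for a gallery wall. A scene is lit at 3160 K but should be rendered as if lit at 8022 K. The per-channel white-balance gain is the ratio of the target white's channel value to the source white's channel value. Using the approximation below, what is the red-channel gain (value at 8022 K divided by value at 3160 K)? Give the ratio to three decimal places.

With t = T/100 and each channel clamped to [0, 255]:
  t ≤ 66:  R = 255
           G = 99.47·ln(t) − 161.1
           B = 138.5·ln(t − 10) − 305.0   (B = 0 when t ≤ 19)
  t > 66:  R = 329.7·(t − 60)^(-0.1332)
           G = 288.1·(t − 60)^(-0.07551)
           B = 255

0.866

At 3160 K (t = 31.6):
  R = 255 by definition for t ≤ 66.
At 8022 K (t = 80.22):
  R = 329.7·(80.22 − 60)^(-0.1332) = 329.7·20.22^(-0.1332) = 329.7·0.66999 = 220.897.
Gain = 220.897 / 255.000 = 0.8663 → 0.866.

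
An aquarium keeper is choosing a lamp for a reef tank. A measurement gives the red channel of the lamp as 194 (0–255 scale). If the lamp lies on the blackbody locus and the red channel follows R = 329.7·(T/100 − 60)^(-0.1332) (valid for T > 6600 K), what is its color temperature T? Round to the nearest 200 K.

(t − 60)^(-0.1332) = 194/329.7 = 0.58841.
t − 60 = 0.58841^(1/-0.1332) = 0.58841^(-7.508) = 53.593, so t = 113.593.
T = 100·t = 11359 K → 11400 K to the nearest 200 K.

11400 K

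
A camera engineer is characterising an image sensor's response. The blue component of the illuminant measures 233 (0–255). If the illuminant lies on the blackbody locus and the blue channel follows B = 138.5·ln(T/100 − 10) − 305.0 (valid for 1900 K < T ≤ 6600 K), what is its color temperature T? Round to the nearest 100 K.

5900 K

ln(t − 10) = (233 + 305.0) / 138.5 = 3.8845.
t − 10 = e^3.8845 = 48.641, so t = 58.641.
T = 100·t = 5864 K → 5900 K to the nearest 100 K.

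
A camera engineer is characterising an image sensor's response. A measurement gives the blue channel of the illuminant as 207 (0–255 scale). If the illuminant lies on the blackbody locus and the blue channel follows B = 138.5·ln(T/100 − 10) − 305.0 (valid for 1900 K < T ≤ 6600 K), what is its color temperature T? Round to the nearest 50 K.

ln(t − 10) = (207 + 305.0) / 138.5 = 3.6968.
t − 10 = e^3.6968 = 40.316, so t = 50.316.
T = 100·t = 5032 K → 5050 K to the nearest 50 K.

5050 K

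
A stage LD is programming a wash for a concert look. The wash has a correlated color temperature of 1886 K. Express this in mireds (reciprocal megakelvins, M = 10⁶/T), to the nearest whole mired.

530 mireds

M = 10⁶ / 1886 = 530.223 → 530 mireds.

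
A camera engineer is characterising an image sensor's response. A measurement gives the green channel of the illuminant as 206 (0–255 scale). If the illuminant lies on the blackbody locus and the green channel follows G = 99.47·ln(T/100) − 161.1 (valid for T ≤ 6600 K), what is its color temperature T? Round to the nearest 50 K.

4000 K

ln t = (206 + 161.1) / 99.47 = 3.6906.
t = e^3.6906 = 40.067.
T = 100·t = 4007 K → 4000 K to the nearest 50 K.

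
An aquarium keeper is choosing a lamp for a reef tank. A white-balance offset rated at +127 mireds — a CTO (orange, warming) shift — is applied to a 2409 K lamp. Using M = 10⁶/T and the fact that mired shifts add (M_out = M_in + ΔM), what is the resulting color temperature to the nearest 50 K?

1850 K

M_in = 10⁶/2409 = 415.11 mireds.
M_out = 415.11 + (+127) = 542.11 mireds.
T_out = 10⁶/542.11 = 1844.6 K → 1850 K.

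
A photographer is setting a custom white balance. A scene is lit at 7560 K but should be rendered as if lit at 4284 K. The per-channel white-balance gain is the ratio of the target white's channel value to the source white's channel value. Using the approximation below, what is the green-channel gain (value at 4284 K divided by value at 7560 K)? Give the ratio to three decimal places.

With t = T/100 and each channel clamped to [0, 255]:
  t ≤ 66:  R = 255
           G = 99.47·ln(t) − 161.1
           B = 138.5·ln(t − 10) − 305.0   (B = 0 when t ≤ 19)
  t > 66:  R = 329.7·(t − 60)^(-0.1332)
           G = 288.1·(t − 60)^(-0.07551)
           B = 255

At 7560 K (t = 75.6):
  G = 288.1·(75.6 − 60)^(-0.07551) = 288.1·15.6^(-0.07551) = 288.1·0.81266 = 234.126.
At 4284 K (t = 42.84):
  G = 99.47·ln 42.84 − 161.1 = 99.47·3.7575 − 161.1 = 212.656.
Gain = 212.656 / 234.126 = 0.9083 → 0.908.

0.908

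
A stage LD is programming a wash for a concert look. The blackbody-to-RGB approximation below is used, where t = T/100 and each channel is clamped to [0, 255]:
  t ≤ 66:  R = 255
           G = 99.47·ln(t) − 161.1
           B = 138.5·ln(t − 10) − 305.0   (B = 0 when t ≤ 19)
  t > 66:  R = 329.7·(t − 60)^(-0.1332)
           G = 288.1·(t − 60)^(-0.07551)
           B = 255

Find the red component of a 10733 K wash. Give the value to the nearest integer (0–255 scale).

t = 10733/100 = 107.33; the t > 66 branch applies.
R = 329.7·(107.33 − 60)^(-0.1332) = 329.7·47.33^(-0.1332) = 329.7·0.59823 = 197.238.
Rounded: 197.

197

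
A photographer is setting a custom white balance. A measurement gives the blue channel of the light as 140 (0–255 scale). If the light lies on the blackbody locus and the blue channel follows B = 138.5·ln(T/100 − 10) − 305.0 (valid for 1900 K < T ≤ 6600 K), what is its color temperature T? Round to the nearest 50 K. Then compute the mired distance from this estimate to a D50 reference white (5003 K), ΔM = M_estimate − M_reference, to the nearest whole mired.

+86 mireds

ln(t − 10) = (140 + 305.0) / 138.5 = 3.2130.
t − 10 = e^3.2130 = 24.853, so t = 34.853.
T = 100·t = 3485 K → 3500 K to the nearest 50 K.
M_estimate = 10⁶/3500 = 285.71; M_reference = 10⁶/5003 = 199.88.
ΔM = 285.71 − 199.88 = 85.83 → +86 mireds.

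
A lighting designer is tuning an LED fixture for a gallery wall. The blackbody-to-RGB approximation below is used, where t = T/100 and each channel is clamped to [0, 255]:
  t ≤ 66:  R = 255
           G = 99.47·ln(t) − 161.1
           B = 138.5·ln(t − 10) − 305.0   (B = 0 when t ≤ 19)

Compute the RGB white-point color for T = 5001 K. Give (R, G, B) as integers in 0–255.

(255, 228, 206)

t = 5001/100 = 50.01; the t ≤ 66 branch applies.
R = 255 by definition for t ≤ 66.
G = 99.47·ln 50.01 − 161.1 = 99.47·3.9122 − 161.1 = 228.049.
B = 138.5·ln(50.01 − 10) − 305.0 = 138.5·ln 40.01 − 305.0 = 138.5·3.6891 − 305.0 = 205.944.
Rounded: (255, 228, 206).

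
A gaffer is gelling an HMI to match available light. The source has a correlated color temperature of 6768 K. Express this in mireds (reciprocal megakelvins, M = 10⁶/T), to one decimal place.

147.8 mireds

M = 10⁶ / 6768 = 147.754 → 147.8 mireds.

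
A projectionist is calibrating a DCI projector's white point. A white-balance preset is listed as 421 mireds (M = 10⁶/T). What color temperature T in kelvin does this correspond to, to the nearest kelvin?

2375 K

T = 10⁶ / 421 = 2375.30 K → 2375 K.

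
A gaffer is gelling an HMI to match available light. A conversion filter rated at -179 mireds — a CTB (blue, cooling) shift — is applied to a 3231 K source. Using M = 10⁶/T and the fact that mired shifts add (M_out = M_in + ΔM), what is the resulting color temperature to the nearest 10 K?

M_in = 10⁶/3231 = 309.50 mireds.
M_out = 309.50 + (-179) = 130.50 mireds.
T_out = 10⁶/130.50 = 7662.7 K → 7660 K.

7660 K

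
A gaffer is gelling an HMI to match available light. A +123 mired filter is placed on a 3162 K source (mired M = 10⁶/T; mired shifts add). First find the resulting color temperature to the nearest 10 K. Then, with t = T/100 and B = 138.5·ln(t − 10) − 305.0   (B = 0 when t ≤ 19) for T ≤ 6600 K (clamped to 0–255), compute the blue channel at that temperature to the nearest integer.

48

M_in = 10⁶/3162 = 316.26; M_out = 316.26 + (+123) = 439.26.
T_out = 10⁶/439.26 = 2276.6 K → 2280 K; t = 22.8.
B = 138.5·ln(22.8 − 10) − 305.0 = 138.5·ln 12.8 − 305.0 = 138.5·2.5494 − 305.0 = 48.098.
Rounded: 48.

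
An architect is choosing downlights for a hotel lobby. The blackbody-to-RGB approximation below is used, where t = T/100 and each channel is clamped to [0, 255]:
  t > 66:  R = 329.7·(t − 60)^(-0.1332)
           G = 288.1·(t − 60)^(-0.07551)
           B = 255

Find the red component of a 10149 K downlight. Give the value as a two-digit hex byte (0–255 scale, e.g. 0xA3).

t = 10149/100 = 101.49; the t > 66 branch applies.
R = 329.7·(101.49 − 60)^(-0.1332) = 329.7·41.49^(-0.1332) = 329.7·0.60882 = 200.728.
Rounded: 201; in hex, 0xC9.

0xC9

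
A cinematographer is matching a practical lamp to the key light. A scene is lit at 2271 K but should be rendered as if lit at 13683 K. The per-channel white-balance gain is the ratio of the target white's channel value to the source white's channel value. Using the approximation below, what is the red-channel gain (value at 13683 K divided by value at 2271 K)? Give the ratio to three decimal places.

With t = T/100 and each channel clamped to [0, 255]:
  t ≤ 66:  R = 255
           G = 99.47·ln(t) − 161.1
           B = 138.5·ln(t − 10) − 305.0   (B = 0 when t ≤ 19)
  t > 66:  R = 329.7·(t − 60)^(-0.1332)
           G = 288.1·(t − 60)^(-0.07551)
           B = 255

At 2271 K (t = 22.71):
  R = 255 by definition for t ≤ 66.
At 13683 K (t = 136.83):
  R = 329.7·(136.83 − 60)^(-0.1332) = 329.7·76.83^(-0.1332) = 329.7·0.56085 = 184.912.
Gain = 184.912 / 255.000 = 0.7251 → 0.725.

0.725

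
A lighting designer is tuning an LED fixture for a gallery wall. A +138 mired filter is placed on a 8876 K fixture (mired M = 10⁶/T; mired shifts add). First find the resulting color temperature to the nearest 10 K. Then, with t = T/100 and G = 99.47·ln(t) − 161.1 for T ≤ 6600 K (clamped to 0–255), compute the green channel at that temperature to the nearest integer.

206

M_in = 10⁶/8876 = 112.66; M_out = 112.66 + (+138) = 250.66.
T_out = 10⁶/250.66 = 3989.4 K → 3990 K; t = 39.9.
G = 99.47·ln 39.9 − 161.1 = 99.47·3.6864 − 161.1 = 205.584.
Rounded: 206.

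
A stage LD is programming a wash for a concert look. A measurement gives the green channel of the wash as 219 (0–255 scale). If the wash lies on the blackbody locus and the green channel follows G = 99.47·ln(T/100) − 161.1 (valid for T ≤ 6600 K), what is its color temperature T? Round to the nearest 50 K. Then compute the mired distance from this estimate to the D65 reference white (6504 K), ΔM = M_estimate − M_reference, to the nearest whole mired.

+66 mireds

ln t = (219 + 161.1) / 99.47 = 3.8213.
t = e^3.8213 = 45.661.
T = 100·t = 4566 K → 4550 K to the nearest 50 K.
M_estimate = 10⁶/4550 = 219.78; M_reference = 10⁶/6504 = 153.75.
ΔM = 219.78 − 153.75 = 66.03 → +66 mireds.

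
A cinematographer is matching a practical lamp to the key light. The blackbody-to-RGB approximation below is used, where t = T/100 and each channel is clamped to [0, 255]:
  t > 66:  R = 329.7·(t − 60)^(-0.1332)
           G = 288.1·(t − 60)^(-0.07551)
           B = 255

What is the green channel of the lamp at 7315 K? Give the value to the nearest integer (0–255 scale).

237

t = 7315/100 = 73.15; the t > 66 branch applies.
G = 288.1·(73.15 − 60)^(-0.07551) = 288.1·13.15^(-0.07551) = 288.1·0.82321 = 237.166.
Rounded: 237.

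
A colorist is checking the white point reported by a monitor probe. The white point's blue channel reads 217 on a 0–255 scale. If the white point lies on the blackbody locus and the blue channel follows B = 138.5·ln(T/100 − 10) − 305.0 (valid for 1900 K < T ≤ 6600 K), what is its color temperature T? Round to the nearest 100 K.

5300 K

ln(t − 10) = (217 + 305.0) / 138.5 = 3.7690.
t − 10 = e^3.7690 = 43.335, so t = 53.335.
T = 100·t = 5333 K → 5300 K to the nearest 100 K.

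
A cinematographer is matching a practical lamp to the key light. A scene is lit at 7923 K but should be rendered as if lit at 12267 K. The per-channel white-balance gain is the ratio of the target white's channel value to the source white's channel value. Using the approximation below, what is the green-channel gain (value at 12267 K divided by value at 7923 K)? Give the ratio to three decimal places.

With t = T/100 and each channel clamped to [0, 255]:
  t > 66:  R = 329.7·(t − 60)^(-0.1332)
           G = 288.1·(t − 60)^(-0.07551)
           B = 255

0.915

At 7923 K (t = 79.23):
  G = 288.1·(79.23 − 60)^(-0.07551) = 288.1·19.23^(-0.07551) = 288.1·0.79992 = 230.457.
At 12267 K (t = 122.67):
  G = 288.1·(122.67 − 60)^(-0.07551) = 288.1·62.67^(-0.07551) = 288.1·0.73165 = 210.789.
Gain = 210.789 / 230.457 = 0.9147 → 0.915.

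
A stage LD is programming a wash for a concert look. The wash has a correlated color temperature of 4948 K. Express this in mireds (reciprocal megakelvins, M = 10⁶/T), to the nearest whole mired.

202 mireds

M = 10⁶ / 4948 = 202.102 → 202 mireds.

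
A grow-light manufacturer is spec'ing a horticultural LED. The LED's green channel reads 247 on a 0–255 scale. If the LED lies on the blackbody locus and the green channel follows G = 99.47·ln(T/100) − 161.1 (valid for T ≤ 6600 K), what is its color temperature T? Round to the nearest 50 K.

6050 K

ln t = (247 + 161.1) / 99.47 = 4.1027.
t = e^4.1027 = 60.506.
T = 100·t = 6051 K → 6050 K to the nearest 50 K.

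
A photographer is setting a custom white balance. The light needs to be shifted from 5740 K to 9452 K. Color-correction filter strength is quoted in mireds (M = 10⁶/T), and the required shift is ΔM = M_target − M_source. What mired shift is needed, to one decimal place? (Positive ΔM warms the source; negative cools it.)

M_source = 10⁶/5740 = 174.216; M_target = 10⁶/9452 = 105.798.
ΔM = 105.798 − 174.216 = -68.418 → -68.4 mireds, a cooling shift.

-68.4 mireds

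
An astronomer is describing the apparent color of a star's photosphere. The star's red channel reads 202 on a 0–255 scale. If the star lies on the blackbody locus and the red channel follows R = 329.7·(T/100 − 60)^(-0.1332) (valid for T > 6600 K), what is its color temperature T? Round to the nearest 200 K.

(t − 60)^(-0.1332) = 202/329.7 = 0.61268.
t − 60 = 0.61268^(1/-0.1332) = 0.61268^(-7.508) = 39.569, so t = 99.569.
T = 100·t = 9957 K → 10000 K to the nearest 200 K.

10000 K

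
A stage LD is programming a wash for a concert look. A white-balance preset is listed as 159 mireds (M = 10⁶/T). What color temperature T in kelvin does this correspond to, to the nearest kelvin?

T = 10⁶ / 159 = 6289.31 K → 6289 K.

6289 K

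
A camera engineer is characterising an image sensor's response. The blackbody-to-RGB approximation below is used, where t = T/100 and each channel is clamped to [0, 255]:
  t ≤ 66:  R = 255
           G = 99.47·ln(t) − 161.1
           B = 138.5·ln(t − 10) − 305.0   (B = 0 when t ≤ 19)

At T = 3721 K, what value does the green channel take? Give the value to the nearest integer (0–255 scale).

199

t = 3721/100 = 37.21; the t ≤ 66 branch applies.
G = 99.47·ln 37.21 − 161.1 = 99.47·3.6166 − 161.1 = 198.641.
Rounded: 199.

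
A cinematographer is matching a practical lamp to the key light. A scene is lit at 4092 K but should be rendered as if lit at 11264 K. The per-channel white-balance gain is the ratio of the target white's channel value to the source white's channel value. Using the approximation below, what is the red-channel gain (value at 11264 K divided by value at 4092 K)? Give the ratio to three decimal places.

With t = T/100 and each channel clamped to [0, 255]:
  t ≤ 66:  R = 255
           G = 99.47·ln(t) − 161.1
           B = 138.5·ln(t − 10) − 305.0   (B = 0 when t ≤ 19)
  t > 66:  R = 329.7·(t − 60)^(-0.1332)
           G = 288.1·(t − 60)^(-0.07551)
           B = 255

At 4092 K (t = 40.92):
  R = 255 by definition for t ≤ 66.
At 11264 K (t = 112.64):
  R = 329.7·(112.64 − 60)^(-0.1332) = 329.7·52.64^(-0.1332) = 329.7·0.58982 = 194.464.
Gain = 194.464 / 255.000 = 0.7626 → 0.763.

0.763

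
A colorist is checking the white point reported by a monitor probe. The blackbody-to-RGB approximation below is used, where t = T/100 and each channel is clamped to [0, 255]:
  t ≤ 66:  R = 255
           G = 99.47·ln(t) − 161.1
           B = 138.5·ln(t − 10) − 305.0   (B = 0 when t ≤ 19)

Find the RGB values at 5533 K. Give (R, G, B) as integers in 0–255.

t = 5533/100 = 55.33; the t ≤ 66 branch applies.
R = 255 by definition for t ≤ 66.
G = 99.47·ln 55.33 − 161.1 = 99.47·4.0133 − 161.1 = 238.104.
B = 138.5·ln(55.33 − 10) − 305.0 = 138.5·ln 45.33 − 305.0 = 138.5·3.8140 − 305.0 = 223.235.
Rounded: (255, 238, 223).

(255, 238, 223)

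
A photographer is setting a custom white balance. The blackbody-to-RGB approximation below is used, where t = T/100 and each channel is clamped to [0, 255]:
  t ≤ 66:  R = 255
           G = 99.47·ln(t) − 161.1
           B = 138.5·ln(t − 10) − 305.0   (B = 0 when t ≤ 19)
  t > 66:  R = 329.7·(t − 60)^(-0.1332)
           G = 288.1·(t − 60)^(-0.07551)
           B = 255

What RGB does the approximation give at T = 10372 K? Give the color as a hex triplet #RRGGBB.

#C7D9FF

t = 10372/100 = 103.72; the t > 66 branch applies.
R = 329.7·(103.72 − 60)^(-0.1332) = 329.7·43.72^(-0.1332) = 329.7·0.60459 = 199.334.
G = 288.1·(103.72 − 60)^(-0.07551) = 288.1·43.72^(-0.07551) = 288.1·0.75182 = 216.599.
B = 255 by definition for t > 66.
Rounded: (199, 217, 255).
In hex: #C7D9FF.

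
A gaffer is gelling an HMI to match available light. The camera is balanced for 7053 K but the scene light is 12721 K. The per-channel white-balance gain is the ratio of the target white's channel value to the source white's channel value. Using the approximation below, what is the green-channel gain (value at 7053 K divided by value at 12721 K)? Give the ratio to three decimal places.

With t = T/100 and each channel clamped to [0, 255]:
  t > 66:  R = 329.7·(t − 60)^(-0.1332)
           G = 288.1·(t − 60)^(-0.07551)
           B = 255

1.150

At 12721 K (t = 127.21):
  G = 288.1·(127.21 − 60)^(-0.07551) = 288.1·67.21^(-0.07551) = 288.1·0.72780 = 209.678.
At 7053 K (t = 70.53):
  G = 288.1·(70.53 − 60)^(-0.07551) = 288.1·10.53^(-0.07551) = 288.1·0.83714 = 241.179.
Gain = 241.179 / 209.678 = 1.1502 → 1.150.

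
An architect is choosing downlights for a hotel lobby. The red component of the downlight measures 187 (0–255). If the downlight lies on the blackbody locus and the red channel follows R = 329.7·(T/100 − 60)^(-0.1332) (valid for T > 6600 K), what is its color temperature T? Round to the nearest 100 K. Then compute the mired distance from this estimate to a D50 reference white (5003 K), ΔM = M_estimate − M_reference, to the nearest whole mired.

-124 mireds

(t − 60)^(-0.1332) = 187/329.7 = 0.56718.
t − 60 = 0.56718^(1/-0.1332) = 0.56718^(-7.508) = 70.620, so t = 130.620.
T = 100·t = 13062 K → 13100 K to the nearest 100 K.
M_estimate = 10⁶/13100 = 76.34; M_reference = 10⁶/5003 = 199.88.
ΔM = 76.34 − 199.88 = -123.54 → -124 mireds.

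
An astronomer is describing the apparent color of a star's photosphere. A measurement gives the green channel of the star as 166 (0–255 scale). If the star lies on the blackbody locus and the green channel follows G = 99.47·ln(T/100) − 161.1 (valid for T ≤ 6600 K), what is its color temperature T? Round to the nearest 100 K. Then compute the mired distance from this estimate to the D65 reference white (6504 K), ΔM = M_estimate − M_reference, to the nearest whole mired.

ln t = (166 + 161.1) / 99.47 = 3.2884.
t = e^3.2884 = 26.801.
T = 100·t = 2680 K → 2700 K to the nearest 100 K.
M_estimate = 10⁶/2700 = 370.37; M_reference = 10⁶/6504 = 153.75.
ΔM = 370.37 − 153.75 = 216.62 → +217 mireds.

+217 mireds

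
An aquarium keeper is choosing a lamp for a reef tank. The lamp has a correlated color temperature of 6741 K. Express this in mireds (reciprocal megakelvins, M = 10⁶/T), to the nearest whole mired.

M = 10⁶ / 6741 = 148.346 → 148 mireds.

148 mireds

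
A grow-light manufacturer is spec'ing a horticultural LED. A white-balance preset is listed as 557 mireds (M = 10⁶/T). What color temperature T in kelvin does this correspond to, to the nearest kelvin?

1795 K

T = 10⁶ / 557 = 1795.33 K → 1795 K.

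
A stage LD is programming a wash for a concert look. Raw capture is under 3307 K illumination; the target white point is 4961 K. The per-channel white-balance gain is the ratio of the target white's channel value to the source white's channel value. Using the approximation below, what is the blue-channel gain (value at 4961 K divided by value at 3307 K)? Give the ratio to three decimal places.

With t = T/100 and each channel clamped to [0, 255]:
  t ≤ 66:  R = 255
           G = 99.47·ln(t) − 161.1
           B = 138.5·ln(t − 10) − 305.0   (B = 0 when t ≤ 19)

1.577

At 3307 K (t = 33.07):
  B = 138.5·ln(33.07 − 10) − 305.0 = 138.5·ln 23.07 − 305.0 = 138.5·3.1385 − 305.0 = 129.687.
At 4961 K (t = 49.61):
  B = 138.5·ln(49.61 − 10) − 305.0 = 138.5·ln 39.61 − 305.0 = 138.5·3.6791 − 305.0 = 204.553.
Gain = 204.553 / 129.687 = 1.5773 → 1.577.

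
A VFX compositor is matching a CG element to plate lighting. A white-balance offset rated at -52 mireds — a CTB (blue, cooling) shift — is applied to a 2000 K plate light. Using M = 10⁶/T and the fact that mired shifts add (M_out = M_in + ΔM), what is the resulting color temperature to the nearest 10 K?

2230 K

M_in = 10⁶/2000 = 500.00 mireds.
M_out = 500.00 + (-52) = 448.00 mireds.
T_out = 10⁶/448.00 = 2232.1 K → 2230 K.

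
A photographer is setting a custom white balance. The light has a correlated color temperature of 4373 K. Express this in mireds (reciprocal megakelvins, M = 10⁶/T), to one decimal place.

M = 10⁶ / 4373 = 228.676 → 228.7 mireds.

228.7 mireds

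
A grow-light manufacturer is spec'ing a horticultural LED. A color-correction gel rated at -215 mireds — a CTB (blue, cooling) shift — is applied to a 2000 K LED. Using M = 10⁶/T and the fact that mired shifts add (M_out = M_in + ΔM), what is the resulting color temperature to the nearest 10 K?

3510 K

M_in = 10⁶/2000 = 500.00 mireds.
M_out = 500.00 + (-215) = 285.00 mireds.
T_out = 10⁶/285.00 = 3508.8 K → 3510 K.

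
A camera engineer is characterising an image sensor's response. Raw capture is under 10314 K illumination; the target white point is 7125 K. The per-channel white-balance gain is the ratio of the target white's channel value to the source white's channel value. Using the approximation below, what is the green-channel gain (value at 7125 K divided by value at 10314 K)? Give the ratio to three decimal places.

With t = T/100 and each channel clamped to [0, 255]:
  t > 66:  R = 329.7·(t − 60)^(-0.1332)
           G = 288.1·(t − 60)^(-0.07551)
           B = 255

1.107

At 10314 K (t = 103.14):
  G = 288.1·(103.14 − 60)^(-0.07551) = 288.1·43.14^(-0.07551) = 288.1·0.75258 = 216.817.
At 7125 K (t = 71.25):
  G = 288.1·(71.25 − 60)^(-0.07551) = 288.1·11.25^(-0.07551) = 288.1·0.83297 = 239.978.
Gain = 239.978 / 216.817 = 1.1068 → 1.107.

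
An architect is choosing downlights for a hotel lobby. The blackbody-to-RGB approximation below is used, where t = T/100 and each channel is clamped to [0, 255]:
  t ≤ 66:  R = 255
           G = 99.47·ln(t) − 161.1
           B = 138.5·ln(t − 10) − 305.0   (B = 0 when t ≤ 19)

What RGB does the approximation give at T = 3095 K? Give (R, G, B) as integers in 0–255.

t = 3095/100 = 30.95; the t ≤ 66 branch applies.
R = 255 by definition for t ≤ 66.
G = 99.47·ln 30.95 − 161.1 = 99.47·3.4324 − 161.1 = 180.318.
B = 138.5·ln(30.95 − 10) − 305.0 = 138.5·ln 20.95 − 305.0 = 138.5·3.0421 − 305.0 = 116.336.
Rounded: (255, 180, 116).

(255, 180, 116)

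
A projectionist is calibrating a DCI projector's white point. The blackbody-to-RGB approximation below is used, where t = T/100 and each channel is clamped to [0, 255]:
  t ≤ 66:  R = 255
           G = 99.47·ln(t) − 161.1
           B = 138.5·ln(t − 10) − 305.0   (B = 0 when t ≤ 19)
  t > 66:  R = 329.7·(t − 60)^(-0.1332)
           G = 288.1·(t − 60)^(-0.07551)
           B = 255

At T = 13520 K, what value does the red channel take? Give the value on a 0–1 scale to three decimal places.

0.727

t = 13520/100 = 135.2; the t > 66 branch applies.
R = 329.7·(135.2 − 60)^(-0.1332) = 329.7·75.2^(-0.1332) = 329.7·0.56246 = 185.441.
On a 0–1 scale: 185.441/255 = 0.7272 → 0.727.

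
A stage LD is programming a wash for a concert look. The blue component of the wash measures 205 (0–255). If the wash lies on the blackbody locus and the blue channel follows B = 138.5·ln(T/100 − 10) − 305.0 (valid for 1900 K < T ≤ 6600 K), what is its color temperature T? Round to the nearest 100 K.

5000 K

ln(t − 10) = (205 + 305.0) / 138.5 = 3.6823.
t − 10 = e^3.6823 = 39.738, so t = 49.738.
T = 100·t = 4974 K → 5000 K to the nearest 100 K.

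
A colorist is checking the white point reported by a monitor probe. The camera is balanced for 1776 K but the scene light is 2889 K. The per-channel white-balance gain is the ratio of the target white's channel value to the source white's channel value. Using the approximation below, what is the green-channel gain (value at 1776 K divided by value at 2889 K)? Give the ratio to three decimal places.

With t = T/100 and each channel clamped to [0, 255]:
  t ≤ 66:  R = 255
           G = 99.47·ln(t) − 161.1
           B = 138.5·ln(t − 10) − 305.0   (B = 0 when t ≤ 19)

0.721

At 2889 K (t = 28.89):
  G = 99.47·ln 28.89 − 161.1 = 99.47·3.3635 − 161.1 = 173.467.
At 1776 K (t = 17.76):
  G = 99.47·ln 17.76 − 161.1 = 99.47·2.8769 − 161.1 = 125.070.
Gain = 125.070 / 173.467 = 0.7210 → 0.721.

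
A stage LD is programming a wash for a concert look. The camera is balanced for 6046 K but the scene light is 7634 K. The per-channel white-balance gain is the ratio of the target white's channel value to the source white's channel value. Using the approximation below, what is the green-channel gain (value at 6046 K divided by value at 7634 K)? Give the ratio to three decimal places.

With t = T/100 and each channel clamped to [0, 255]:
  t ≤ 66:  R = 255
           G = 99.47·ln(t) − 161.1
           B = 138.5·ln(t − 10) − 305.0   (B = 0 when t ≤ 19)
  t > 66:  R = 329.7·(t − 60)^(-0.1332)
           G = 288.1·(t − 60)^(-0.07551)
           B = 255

1.058

At 7634 K (t = 76.34):
  G = 288.1·(76.34 − 60)^(-0.07551) = 288.1·16.34^(-0.07551) = 288.1·0.80982 = 233.309.
At 6046 K (t = 60.46):
  G = 99.47·ln 60.46 − 161.1 = 99.47·4.1020 − 161.1 = 246.924.
Gain = 246.924 / 233.309 = 1.0584 → 1.058.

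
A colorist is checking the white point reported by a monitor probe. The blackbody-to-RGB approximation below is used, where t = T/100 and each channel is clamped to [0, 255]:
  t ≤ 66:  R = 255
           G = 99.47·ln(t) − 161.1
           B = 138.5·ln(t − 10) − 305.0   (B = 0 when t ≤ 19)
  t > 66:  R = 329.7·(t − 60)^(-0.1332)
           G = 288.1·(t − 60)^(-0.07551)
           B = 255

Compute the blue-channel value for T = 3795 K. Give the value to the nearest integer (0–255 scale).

156

t = 3795/100 = 37.95; the t ≤ 66 branch applies.
B = 138.5·ln(37.95 − 10) − 305.0 = 138.5·ln 27.95 − 305.0 = 138.5·3.3304 − 305.0 = 156.263.
Rounded: 156.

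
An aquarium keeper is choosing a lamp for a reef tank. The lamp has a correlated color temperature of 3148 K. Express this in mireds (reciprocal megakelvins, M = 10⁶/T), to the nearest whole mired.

318 mireds

M = 10⁶ / 3148 = 317.662 → 318 mireds.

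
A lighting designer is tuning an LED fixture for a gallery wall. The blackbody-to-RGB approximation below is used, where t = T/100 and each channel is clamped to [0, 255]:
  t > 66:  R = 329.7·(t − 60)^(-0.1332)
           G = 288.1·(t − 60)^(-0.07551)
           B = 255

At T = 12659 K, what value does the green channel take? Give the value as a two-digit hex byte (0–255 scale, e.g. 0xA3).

0xD2

t = 12659/100 = 126.59; the t > 66 branch applies.
G = 288.1·(126.59 − 60)^(-0.07551) = 288.1·66.59^(-0.07551) = 288.1·0.72831 = 209.825.
Rounded: 210; in hex, 0xD2.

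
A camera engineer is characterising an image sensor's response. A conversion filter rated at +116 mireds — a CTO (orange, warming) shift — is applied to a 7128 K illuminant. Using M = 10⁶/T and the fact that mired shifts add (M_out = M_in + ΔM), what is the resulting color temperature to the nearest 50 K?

3900 K

M_in = 10⁶/7128 = 140.29 mireds.
M_out = 140.29 + (+116) = 256.29 mireds.
T_out = 10⁶/256.29 = 3901.8 K → 3900 K.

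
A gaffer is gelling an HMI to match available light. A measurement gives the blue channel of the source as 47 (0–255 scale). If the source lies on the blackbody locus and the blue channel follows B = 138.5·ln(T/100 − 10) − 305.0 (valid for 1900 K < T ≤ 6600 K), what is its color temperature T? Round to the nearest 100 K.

2300 K

ln(t − 10) = (47 + 305.0) / 138.5 = 2.5415.
t − 10 = e^2.5415 = 12.699, so t = 22.699.
T = 100·t = 2270 K → 2300 K to the nearest 100 K.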